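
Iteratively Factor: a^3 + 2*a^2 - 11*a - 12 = (a + 4)*(a^2 - 2*a - 3) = (a + 1)*(a + 4)*(a - 3)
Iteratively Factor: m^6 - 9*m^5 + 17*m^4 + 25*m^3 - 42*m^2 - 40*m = (m - 2)*(m^5 - 7*m^4 + 3*m^3 + 31*m^2 + 20*m) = m*(m - 2)*(m^4 - 7*m^3 + 3*m^2 + 31*m + 20) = m*(m - 2)*(m + 1)*(m^3 - 8*m^2 + 11*m + 20) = m*(m - 2)*(m + 1)^2*(m^2 - 9*m + 20) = m*(m - 5)*(m - 2)*(m + 1)^2*(m - 4)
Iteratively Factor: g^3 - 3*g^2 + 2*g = (g)*(g^2 - 3*g + 2) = g*(g - 1)*(g - 2)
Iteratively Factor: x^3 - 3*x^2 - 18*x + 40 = (x - 2)*(x^2 - x - 20) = (x - 2)*(x + 4)*(x - 5)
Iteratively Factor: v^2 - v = (v - 1)*(v)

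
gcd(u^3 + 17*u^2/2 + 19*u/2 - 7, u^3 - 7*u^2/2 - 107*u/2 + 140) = u + 7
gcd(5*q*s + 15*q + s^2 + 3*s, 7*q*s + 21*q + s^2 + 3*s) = s + 3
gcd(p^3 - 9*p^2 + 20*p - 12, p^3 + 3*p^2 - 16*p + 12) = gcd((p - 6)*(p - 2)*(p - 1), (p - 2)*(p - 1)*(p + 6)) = p^2 - 3*p + 2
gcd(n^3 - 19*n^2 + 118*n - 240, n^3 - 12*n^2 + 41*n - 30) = n^2 - 11*n + 30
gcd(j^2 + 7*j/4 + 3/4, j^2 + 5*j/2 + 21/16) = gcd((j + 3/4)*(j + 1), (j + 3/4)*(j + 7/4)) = j + 3/4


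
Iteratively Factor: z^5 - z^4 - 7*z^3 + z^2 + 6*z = (z)*(z^4 - z^3 - 7*z^2 + z + 6) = z*(z - 3)*(z^3 + 2*z^2 - z - 2) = z*(z - 3)*(z - 1)*(z^2 + 3*z + 2) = z*(z - 3)*(z - 1)*(z + 1)*(z + 2)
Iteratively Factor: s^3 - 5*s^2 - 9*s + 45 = (s - 5)*(s^2 - 9) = (s - 5)*(s - 3)*(s + 3)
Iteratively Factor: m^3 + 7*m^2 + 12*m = (m + 3)*(m^2 + 4*m) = m*(m + 3)*(m + 4)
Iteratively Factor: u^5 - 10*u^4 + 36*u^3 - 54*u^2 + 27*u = (u - 3)*(u^4 - 7*u^3 + 15*u^2 - 9*u) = u*(u - 3)*(u^3 - 7*u^2 + 15*u - 9) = u*(u - 3)^2*(u^2 - 4*u + 3) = u*(u - 3)^2*(u - 1)*(u - 3)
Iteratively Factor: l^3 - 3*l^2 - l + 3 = (l + 1)*(l^2 - 4*l + 3) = (l - 3)*(l + 1)*(l - 1)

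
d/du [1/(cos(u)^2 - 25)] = 2*sin(u)*cos(u)/(cos(u)^2 - 25)^2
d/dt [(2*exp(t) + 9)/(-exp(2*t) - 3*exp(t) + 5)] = (2*exp(2*t) + 18*exp(t) + 37)*exp(t)/(exp(4*t) + 6*exp(3*t) - exp(2*t) - 30*exp(t) + 25)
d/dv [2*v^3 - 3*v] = 6*v^2 - 3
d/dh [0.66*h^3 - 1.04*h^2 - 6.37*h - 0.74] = 1.98*h^2 - 2.08*h - 6.37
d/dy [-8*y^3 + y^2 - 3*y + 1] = -24*y^2 + 2*y - 3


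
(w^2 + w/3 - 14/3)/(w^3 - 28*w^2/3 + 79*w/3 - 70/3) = (3*w + 7)/(3*w^2 - 22*w + 35)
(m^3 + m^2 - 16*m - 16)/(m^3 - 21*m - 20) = (m - 4)/(m - 5)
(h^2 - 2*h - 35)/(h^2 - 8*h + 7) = (h + 5)/(h - 1)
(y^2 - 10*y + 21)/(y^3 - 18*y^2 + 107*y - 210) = (y - 3)/(y^2 - 11*y + 30)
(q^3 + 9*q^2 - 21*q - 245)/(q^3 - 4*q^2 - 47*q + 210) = (q + 7)/(q - 6)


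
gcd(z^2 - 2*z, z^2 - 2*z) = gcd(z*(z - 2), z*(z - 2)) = z^2 - 2*z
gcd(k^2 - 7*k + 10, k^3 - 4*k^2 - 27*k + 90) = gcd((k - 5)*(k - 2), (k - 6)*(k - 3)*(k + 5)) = 1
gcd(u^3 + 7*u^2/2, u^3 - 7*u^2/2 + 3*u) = u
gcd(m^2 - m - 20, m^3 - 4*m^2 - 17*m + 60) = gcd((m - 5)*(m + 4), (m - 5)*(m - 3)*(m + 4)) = m^2 - m - 20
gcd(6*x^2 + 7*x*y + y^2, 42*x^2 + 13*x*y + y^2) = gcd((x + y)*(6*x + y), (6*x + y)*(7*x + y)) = 6*x + y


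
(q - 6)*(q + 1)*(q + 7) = q^3 + 2*q^2 - 41*q - 42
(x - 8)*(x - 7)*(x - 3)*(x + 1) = x^4 - 17*x^3 + 83*x^2 - 67*x - 168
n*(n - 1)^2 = n^3 - 2*n^2 + n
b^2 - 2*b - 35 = (b - 7)*(b + 5)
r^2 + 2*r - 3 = (r - 1)*(r + 3)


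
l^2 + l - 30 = (l - 5)*(l + 6)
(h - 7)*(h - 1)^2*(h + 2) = h^4 - 7*h^3 - 3*h^2 + 23*h - 14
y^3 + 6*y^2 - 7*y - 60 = (y - 3)*(y + 4)*(y + 5)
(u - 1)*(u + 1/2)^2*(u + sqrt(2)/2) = u^4 + sqrt(2)*u^3/2 - 3*u^2/4 - 3*sqrt(2)*u/8 - u/4 - sqrt(2)/8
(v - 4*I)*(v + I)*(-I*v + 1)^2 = -v^4 + I*v^3 - 9*v^2 - 11*I*v + 4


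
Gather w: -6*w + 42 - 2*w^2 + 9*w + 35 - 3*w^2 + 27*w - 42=-5*w^2 + 30*w + 35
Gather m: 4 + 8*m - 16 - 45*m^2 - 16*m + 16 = -45*m^2 - 8*m + 4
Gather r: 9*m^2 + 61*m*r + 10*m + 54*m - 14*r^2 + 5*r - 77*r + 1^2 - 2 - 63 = 9*m^2 + 64*m - 14*r^2 + r*(61*m - 72) - 64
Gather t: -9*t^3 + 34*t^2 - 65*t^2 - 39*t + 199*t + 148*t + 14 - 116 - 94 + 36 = -9*t^3 - 31*t^2 + 308*t - 160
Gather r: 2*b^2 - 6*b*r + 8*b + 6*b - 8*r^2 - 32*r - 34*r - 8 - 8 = 2*b^2 + 14*b - 8*r^2 + r*(-6*b - 66) - 16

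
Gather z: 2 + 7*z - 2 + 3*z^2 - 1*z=3*z^2 + 6*z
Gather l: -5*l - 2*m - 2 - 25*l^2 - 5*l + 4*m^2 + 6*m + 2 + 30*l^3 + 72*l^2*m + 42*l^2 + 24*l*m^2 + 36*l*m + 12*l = 30*l^3 + l^2*(72*m + 17) + l*(24*m^2 + 36*m + 2) + 4*m^2 + 4*m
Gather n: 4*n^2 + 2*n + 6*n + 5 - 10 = 4*n^2 + 8*n - 5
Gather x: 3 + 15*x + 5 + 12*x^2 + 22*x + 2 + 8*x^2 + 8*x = 20*x^2 + 45*x + 10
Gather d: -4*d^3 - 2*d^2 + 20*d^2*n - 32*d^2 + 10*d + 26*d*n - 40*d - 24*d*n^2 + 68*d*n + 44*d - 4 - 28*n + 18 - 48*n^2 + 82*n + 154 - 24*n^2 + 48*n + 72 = -4*d^3 + d^2*(20*n - 34) + d*(-24*n^2 + 94*n + 14) - 72*n^2 + 102*n + 240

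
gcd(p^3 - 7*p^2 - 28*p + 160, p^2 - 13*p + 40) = p - 8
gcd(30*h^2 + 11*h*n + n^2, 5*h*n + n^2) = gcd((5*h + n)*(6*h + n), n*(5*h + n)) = 5*h + n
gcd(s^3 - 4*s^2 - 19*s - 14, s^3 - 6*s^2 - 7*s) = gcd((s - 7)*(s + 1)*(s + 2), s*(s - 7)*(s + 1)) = s^2 - 6*s - 7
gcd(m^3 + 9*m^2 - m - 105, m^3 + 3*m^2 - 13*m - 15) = m^2 + 2*m - 15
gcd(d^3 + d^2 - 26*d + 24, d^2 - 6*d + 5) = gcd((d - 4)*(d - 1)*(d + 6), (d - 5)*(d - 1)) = d - 1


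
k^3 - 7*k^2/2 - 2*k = k*(k - 4)*(k + 1/2)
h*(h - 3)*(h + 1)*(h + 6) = h^4 + 4*h^3 - 15*h^2 - 18*h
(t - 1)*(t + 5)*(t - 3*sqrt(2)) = t^3 - 3*sqrt(2)*t^2 + 4*t^2 - 12*sqrt(2)*t - 5*t + 15*sqrt(2)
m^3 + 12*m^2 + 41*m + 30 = (m + 1)*(m + 5)*(m + 6)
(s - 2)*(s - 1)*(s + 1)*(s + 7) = s^4 + 5*s^3 - 15*s^2 - 5*s + 14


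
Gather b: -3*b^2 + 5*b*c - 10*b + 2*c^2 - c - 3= -3*b^2 + b*(5*c - 10) + 2*c^2 - c - 3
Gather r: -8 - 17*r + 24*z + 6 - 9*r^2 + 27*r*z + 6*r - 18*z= -9*r^2 + r*(27*z - 11) + 6*z - 2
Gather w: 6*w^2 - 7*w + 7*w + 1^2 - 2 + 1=6*w^2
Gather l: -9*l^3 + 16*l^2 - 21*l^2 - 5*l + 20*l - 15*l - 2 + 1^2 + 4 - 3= -9*l^3 - 5*l^2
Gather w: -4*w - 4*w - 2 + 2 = -8*w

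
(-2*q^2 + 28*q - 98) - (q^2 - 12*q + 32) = -3*q^2 + 40*q - 130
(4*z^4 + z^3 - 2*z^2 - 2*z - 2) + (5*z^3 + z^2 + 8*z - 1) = 4*z^4 + 6*z^3 - z^2 + 6*z - 3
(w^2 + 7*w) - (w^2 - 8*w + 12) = 15*w - 12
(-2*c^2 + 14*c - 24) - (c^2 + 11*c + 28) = -3*c^2 + 3*c - 52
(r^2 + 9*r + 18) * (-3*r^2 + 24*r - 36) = -3*r^4 - 3*r^3 + 126*r^2 + 108*r - 648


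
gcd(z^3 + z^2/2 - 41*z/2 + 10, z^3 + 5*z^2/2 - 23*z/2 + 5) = z^2 + 9*z/2 - 5/2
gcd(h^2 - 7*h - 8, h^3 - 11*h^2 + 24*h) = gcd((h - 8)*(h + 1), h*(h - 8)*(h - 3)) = h - 8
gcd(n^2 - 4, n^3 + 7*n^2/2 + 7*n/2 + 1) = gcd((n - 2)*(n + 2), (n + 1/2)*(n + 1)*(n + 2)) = n + 2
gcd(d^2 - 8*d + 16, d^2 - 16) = d - 4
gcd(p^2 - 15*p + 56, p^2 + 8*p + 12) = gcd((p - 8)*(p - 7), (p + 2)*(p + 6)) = 1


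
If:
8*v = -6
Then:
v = -3/4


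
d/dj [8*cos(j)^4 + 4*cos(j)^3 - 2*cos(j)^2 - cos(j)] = (-32*cos(j)^3 - 12*cos(j)^2 + 4*cos(j) + 1)*sin(j)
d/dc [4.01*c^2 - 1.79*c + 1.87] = 8.02*c - 1.79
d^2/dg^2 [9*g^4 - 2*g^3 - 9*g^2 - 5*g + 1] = 108*g^2 - 12*g - 18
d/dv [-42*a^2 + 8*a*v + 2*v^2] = 8*a + 4*v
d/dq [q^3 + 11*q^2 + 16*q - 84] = 3*q^2 + 22*q + 16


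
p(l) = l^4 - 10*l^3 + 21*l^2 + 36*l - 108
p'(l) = 4*l^3 - 30*l^2 + 42*l + 36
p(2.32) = -7.35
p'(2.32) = 21.92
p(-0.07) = -110.41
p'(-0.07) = 32.91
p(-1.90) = -18.97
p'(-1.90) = -179.54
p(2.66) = -1.80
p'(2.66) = 10.74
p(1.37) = -41.46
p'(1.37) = 47.52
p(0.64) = -78.81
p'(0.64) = 51.64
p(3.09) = -0.12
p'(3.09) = -2.65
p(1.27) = -46.29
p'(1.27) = 49.15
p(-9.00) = 15120.00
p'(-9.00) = -5688.00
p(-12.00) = 40500.00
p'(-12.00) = -11700.00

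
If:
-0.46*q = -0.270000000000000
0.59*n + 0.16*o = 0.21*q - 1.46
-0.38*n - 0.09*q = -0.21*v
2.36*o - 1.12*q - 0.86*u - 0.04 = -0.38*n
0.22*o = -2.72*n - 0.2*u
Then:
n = -246.51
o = 900.65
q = 0.59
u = 2361.81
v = -445.81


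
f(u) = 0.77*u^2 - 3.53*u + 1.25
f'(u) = 1.54*u - 3.53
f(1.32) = -2.07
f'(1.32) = -1.50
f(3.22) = -2.13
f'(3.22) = 1.43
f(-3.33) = 21.54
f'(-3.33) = -8.66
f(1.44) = -2.24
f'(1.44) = -1.31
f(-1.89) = 10.67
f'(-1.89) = -6.44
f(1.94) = -2.70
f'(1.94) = -0.54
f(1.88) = -2.66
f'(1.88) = -0.63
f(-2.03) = 11.59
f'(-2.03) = -6.66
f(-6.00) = 50.15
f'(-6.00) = -12.77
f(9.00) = 31.85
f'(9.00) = 10.33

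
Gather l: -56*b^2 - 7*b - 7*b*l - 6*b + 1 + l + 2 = -56*b^2 - 13*b + l*(1 - 7*b) + 3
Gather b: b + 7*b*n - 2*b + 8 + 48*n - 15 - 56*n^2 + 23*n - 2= b*(7*n - 1) - 56*n^2 + 71*n - 9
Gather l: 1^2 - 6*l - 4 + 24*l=18*l - 3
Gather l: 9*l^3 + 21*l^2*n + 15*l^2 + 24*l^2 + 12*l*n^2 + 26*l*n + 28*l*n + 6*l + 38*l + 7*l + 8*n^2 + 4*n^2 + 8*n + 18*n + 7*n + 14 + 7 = 9*l^3 + l^2*(21*n + 39) + l*(12*n^2 + 54*n + 51) + 12*n^2 + 33*n + 21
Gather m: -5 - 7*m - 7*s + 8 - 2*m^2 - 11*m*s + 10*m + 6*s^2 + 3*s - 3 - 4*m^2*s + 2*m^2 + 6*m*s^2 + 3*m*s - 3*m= -4*m^2*s + m*(6*s^2 - 8*s) + 6*s^2 - 4*s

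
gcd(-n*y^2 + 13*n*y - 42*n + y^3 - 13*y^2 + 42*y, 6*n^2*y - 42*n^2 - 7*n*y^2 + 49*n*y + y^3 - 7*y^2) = -n*y + 7*n + y^2 - 7*y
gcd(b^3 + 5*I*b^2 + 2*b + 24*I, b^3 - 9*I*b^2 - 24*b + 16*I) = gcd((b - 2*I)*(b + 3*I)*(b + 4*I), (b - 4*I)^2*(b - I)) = 1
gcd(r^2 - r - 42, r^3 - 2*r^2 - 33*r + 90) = r + 6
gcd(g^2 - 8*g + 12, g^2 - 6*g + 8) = g - 2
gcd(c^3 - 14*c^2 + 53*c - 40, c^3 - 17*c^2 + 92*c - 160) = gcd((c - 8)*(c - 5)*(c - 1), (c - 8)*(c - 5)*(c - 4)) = c^2 - 13*c + 40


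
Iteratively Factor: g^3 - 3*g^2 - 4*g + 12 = (g - 3)*(g^2 - 4) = (g - 3)*(g - 2)*(g + 2)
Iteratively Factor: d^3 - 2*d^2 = (d)*(d^2 - 2*d) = d*(d - 2)*(d)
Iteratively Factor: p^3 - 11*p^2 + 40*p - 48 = (p - 4)*(p^2 - 7*p + 12) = (p - 4)*(p - 3)*(p - 4)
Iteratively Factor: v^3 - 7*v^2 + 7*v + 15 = (v + 1)*(v^2 - 8*v + 15) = (v - 3)*(v + 1)*(v - 5)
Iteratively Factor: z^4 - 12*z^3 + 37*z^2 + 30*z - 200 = (z - 4)*(z^3 - 8*z^2 + 5*z + 50) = (z - 5)*(z - 4)*(z^2 - 3*z - 10) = (z - 5)^2*(z - 4)*(z + 2)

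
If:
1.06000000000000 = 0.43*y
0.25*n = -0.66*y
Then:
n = -6.51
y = 2.47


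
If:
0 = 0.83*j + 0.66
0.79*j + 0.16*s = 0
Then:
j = -0.80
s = 3.93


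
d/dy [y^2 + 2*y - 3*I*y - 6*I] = 2*y + 2 - 3*I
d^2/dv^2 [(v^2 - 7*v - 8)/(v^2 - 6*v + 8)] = 2*(-v^3 - 48*v^2 + 312*v - 496)/(v^6 - 18*v^5 + 132*v^4 - 504*v^3 + 1056*v^2 - 1152*v + 512)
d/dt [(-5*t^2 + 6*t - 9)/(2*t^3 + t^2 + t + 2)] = (10*t^4 - 24*t^3 + 43*t^2 - 2*t + 21)/(4*t^6 + 4*t^5 + 5*t^4 + 10*t^3 + 5*t^2 + 4*t + 4)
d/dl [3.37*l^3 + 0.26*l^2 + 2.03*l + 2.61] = 10.11*l^2 + 0.52*l + 2.03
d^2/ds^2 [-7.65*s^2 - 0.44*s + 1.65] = -15.3000000000000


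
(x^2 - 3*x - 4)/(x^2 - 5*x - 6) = (x - 4)/(x - 6)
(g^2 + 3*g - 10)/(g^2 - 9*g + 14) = (g + 5)/(g - 7)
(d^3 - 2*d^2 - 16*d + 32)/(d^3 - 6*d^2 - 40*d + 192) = (d^2 + 2*d - 8)/(d^2 - 2*d - 48)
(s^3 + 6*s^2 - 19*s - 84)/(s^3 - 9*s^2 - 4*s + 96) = (s + 7)/(s - 8)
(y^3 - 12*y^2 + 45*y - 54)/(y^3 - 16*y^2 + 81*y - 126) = (y - 3)/(y - 7)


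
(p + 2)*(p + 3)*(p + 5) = p^3 + 10*p^2 + 31*p + 30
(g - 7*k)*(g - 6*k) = g^2 - 13*g*k + 42*k^2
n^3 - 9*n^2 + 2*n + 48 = (n - 8)*(n - 3)*(n + 2)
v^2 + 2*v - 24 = (v - 4)*(v + 6)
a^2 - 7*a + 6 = (a - 6)*(a - 1)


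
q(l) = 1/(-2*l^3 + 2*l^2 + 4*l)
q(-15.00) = 0.00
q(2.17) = -0.43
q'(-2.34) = 0.05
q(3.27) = -0.03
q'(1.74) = 1.17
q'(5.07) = 0.00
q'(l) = (6*l^2 - 4*l - 4)/(-2*l^3 + 2*l^2 + 4*l)^2 = (3*l^2/2 - l - 1)/(l^2*(-l^2 + l + 2)^2)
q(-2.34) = 0.04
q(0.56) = 0.40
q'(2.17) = 2.85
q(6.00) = 0.00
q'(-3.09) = 0.02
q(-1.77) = 0.10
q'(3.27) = 0.04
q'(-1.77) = 0.21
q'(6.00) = 0.00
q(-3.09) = 0.02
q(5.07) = -0.01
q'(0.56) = -0.69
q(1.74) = 0.40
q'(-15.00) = 0.00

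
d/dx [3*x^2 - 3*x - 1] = 6*x - 3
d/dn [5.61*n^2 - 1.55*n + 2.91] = 11.22*n - 1.55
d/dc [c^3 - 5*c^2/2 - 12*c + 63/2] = 3*c^2 - 5*c - 12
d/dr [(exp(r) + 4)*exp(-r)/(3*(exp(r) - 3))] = (-exp(2*r) - 8*exp(r) + 12)*exp(-r)/(3*(exp(2*r) - 6*exp(r) + 9))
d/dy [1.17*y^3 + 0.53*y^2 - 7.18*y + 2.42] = 3.51*y^2 + 1.06*y - 7.18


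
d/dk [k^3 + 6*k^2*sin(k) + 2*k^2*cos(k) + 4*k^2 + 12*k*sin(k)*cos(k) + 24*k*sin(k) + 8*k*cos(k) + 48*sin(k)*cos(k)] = -2*k^2*sin(k) + 6*k^2*cos(k) + 3*k^2 + 4*k*sin(k) + 28*k*cos(k) + 12*k*cos(2*k) + 8*k + 24*sin(k) + 6*sin(2*k) + 8*cos(k) + 48*cos(2*k)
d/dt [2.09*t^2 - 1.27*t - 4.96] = 4.18*t - 1.27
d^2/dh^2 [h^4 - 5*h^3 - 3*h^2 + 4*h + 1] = 12*h^2 - 30*h - 6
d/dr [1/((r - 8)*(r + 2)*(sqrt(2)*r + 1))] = (-sqrt(2)*(r - 8)*(r + 2) - (r - 8)*(sqrt(2)*r + 1) - (r + 2)*(sqrt(2)*r + 1))/((r - 8)^2*(r + 2)^2*(sqrt(2)*r + 1)^2)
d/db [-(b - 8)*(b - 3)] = 11 - 2*b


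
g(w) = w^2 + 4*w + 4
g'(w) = 2*w + 4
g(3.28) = 27.88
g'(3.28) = 10.56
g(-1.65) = 0.12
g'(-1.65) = 0.70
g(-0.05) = 3.80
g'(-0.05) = 3.90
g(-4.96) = 8.76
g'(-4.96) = -5.92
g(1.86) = 14.90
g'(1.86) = 7.72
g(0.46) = 6.05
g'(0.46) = 4.92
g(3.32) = 28.30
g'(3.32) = 10.64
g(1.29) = 10.82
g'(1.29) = 6.58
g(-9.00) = 49.00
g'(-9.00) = -14.00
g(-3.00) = 1.00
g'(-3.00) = -2.00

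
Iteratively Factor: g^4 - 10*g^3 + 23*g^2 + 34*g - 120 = (g + 2)*(g^3 - 12*g^2 + 47*g - 60) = (g - 4)*(g + 2)*(g^2 - 8*g + 15) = (g - 4)*(g - 3)*(g + 2)*(g - 5)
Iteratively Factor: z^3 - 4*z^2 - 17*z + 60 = (z - 3)*(z^2 - z - 20) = (z - 5)*(z - 3)*(z + 4)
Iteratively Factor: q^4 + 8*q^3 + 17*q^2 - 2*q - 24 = (q - 1)*(q^3 + 9*q^2 + 26*q + 24) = (q - 1)*(q + 4)*(q^2 + 5*q + 6) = (q - 1)*(q + 2)*(q + 4)*(q + 3)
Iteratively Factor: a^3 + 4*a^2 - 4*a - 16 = (a + 2)*(a^2 + 2*a - 8) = (a + 2)*(a + 4)*(a - 2)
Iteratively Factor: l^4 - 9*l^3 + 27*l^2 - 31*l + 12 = (l - 1)*(l^3 - 8*l^2 + 19*l - 12) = (l - 4)*(l - 1)*(l^2 - 4*l + 3) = (l - 4)*(l - 3)*(l - 1)*(l - 1)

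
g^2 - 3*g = g*(g - 3)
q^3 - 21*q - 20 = (q - 5)*(q + 1)*(q + 4)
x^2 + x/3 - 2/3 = (x - 2/3)*(x + 1)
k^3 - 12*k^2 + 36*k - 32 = (k - 8)*(k - 2)^2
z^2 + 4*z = z*(z + 4)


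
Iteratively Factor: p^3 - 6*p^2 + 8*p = (p)*(p^2 - 6*p + 8) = p*(p - 4)*(p - 2)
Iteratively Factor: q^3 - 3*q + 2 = (q + 2)*(q^2 - 2*q + 1) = (q - 1)*(q + 2)*(q - 1)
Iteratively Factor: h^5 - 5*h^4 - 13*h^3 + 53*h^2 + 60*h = (h - 5)*(h^4 - 13*h^2 - 12*h) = h*(h - 5)*(h^3 - 13*h - 12) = h*(h - 5)*(h + 1)*(h^2 - h - 12) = h*(h - 5)*(h + 1)*(h + 3)*(h - 4)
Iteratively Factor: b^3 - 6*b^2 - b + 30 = (b - 5)*(b^2 - b - 6) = (b - 5)*(b + 2)*(b - 3)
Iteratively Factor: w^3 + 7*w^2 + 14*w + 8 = (w + 1)*(w^2 + 6*w + 8) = (w + 1)*(w + 2)*(w + 4)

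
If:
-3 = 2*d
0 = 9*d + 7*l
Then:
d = -3/2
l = 27/14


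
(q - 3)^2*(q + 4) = q^3 - 2*q^2 - 15*q + 36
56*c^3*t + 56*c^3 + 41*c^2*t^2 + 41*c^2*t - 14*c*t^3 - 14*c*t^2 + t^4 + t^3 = (-8*c + t)*(-7*c + t)*(c + t)*(t + 1)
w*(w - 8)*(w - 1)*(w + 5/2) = w^4 - 13*w^3/2 - 29*w^2/2 + 20*w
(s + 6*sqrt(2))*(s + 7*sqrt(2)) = s^2 + 13*sqrt(2)*s + 84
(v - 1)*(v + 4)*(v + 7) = v^3 + 10*v^2 + 17*v - 28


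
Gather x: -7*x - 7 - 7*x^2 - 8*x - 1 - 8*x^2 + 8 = -15*x^2 - 15*x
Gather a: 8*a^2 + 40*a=8*a^2 + 40*a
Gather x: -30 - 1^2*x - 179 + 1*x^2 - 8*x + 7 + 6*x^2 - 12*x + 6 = 7*x^2 - 21*x - 196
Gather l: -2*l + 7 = 7 - 2*l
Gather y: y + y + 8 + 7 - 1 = 2*y + 14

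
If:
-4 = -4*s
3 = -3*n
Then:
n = -1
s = 1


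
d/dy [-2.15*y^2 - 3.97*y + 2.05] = -4.3*y - 3.97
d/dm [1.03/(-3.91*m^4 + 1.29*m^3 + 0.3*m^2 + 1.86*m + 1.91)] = (16.1092*m^3 - 3.9861*m^2 - 0.618*m - 1.9158)/(-3.91*m^4 + 1.29*m^3 + 0.3*m^2 + 1.86*m + 1.91)^2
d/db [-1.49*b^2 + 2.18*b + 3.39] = 2.18 - 2.98*b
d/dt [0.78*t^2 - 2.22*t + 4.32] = 1.56*t - 2.22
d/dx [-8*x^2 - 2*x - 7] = -16*x - 2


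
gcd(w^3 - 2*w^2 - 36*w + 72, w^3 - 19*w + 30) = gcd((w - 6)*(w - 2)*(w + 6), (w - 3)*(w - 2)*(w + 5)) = w - 2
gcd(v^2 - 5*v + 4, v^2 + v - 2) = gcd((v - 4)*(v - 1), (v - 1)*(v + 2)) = v - 1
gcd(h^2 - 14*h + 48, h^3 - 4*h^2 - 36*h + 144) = h - 6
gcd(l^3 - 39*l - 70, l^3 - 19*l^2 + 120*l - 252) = l - 7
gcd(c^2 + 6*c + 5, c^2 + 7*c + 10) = c + 5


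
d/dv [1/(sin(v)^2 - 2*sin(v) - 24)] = 2*(1 - sin(v))*cos(v)/((sin(v) - 6)^2*(sin(v) + 4)^2)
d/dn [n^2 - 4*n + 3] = 2*n - 4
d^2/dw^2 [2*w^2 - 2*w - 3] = 4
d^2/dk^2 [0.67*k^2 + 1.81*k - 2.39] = 1.34000000000000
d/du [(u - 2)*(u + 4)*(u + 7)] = 3*u^2 + 18*u + 6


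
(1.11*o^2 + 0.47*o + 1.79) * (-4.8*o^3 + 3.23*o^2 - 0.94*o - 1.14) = -5.328*o^5 + 1.3293*o^4 - 8.1173*o^3 + 4.0745*o^2 - 2.2184*o - 2.0406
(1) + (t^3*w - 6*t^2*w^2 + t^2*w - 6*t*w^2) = t^3*w - 6*t^2*w^2 + t^2*w - 6*t*w^2 + 1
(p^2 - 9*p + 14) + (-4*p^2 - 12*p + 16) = -3*p^2 - 21*p + 30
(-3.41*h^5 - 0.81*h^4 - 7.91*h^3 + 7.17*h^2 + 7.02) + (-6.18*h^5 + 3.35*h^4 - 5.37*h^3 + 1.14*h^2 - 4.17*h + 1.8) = -9.59*h^5 + 2.54*h^4 - 13.28*h^3 + 8.31*h^2 - 4.17*h + 8.82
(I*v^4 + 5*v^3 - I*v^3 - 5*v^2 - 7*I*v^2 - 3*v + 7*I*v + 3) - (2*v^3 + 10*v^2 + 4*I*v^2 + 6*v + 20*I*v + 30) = I*v^4 + 3*v^3 - I*v^3 - 15*v^2 - 11*I*v^2 - 9*v - 13*I*v - 27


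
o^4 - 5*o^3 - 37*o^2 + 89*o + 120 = (o - 8)*(o - 3)*(o + 1)*(o + 5)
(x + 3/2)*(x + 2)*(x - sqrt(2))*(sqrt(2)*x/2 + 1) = sqrt(2)*x^4/2 + 7*sqrt(2)*x^3/4 + sqrt(2)*x^2/2 - 7*sqrt(2)*x/2 - 3*sqrt(2)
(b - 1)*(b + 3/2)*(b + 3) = b^3 + 7*b^2/2 - 9/2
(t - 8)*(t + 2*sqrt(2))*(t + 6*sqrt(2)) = t^3 - 8*t^2 + 8*sqrt(2)*t^2 - 64*sqrt(2)*t + 24*t - 192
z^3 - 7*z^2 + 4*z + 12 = (z - 6)*(z - 2)*(z + 1)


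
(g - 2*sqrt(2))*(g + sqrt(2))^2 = g^3 - 6*g - 4*sqrt(2)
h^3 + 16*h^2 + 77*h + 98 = (h + 2)*(h + 7)^2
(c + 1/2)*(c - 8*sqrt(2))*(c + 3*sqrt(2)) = c^3 - 5*sqrt(2)*c^2 + c^2/2 - 48*c - 5*sqrt(2)*c/2 - 24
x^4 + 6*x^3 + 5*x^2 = x^2*(x + 1)*(x + 5)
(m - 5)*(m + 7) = m^2 + 2*m - 35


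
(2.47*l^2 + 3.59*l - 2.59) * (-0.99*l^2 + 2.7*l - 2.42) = -2.4453*l^4 + 3.1149*l^3 + 6.2797*l^2 - 15.6808*l + 6.2678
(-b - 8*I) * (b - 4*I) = -b^2 - 4*I*b - 32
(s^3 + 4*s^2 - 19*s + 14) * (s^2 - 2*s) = s^5 + 2*s^4 - 27*s^3 + 52*s^2 - 28*s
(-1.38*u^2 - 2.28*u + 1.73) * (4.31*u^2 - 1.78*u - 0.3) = -5.9478*u^4 - 7.3704*u^3 + 11.9287*u^2 - 2.3954*u - 0.519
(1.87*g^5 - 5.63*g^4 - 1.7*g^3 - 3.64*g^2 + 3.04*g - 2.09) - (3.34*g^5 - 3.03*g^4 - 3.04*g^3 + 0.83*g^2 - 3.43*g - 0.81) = -1.47*g^5 - 2.6*g^4 + 1.34*g^3 - 4.47*g^2 + 6.47*g - 1.28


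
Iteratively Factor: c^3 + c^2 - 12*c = (c)*(c^2 + c - 12) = c*(c + 4)*(c - 3)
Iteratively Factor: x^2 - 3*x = (x - 3)*(x)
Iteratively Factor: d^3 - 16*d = (d)*(d^2 - 16) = d*(d - 4)*(d + 4)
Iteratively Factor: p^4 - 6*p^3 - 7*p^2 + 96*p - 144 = (p - 3)*(p^3 - 3*p^2 - 16*p + 48) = (p - 4)*(p - 3)*(p^2 + p - 12) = (p - 4)*(p - 3)*(p + 4)*(p - 3)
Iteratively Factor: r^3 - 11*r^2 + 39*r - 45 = (r - 3)*(r^2 - 8*r + 15) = (r - 3)^2*(r - 5)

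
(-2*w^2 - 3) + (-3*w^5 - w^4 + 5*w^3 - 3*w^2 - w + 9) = -3*w^5 - w^4 + 5*w^3 - 5*w^2 - w + 6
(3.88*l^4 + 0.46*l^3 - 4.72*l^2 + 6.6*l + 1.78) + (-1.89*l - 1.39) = 3.88*l^4 + 0.46*l^3 - 4.72*l^2 + 4.71*l + 0.39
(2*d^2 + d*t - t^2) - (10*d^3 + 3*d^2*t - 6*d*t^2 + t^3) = -10*d^3 - 3*d^2*t + 2*d^2 + 6*d*t^2 + d*t - t^3 - t^2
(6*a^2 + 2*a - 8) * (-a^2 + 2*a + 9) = -6*a^4 + 10*a^3 + 66*a^2 + 2*a - 72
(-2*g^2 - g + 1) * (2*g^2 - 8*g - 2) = -4*g^4 + 14*g^3 + 14*g^2 - 6*g - 2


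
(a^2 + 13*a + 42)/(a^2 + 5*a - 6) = (a + 7)/(a - 1)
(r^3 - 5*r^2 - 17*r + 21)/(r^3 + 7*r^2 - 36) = (r^2 - 8*r + 7)/(r^2 + 4*r - 12)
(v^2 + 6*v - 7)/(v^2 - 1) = (v + 7)/(v + 1)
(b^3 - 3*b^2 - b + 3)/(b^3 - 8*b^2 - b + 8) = (b - 3)/(b - 8)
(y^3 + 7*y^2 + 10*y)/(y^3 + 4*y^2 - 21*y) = (y^2 + 7*y + 10)/(y^2 + 4*y - 21)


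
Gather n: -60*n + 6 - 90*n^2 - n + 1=-90*n^2 - 61*n + 7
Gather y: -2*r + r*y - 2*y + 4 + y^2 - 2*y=-2*r + y^2 + y*(r - 4) + 4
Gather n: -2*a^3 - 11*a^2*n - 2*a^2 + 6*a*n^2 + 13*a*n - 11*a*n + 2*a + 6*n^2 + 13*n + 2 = -2*a^3 - 2*a^2 + 2*a + n^2*(6*a + 6) + n*(-11*a^2 + 2*a + 13) + 2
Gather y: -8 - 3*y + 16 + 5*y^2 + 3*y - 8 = 5*y^2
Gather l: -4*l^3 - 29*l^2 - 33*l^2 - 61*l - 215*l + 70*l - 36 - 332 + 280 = -4*l^3 - 62*l^2 - 206*l - 88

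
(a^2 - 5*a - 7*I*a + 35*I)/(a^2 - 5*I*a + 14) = (a - 5)/(a + 2*I)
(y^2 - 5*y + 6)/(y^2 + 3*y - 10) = (y - 3)/(y + 5)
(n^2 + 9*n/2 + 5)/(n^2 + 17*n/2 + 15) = (n + 2)/(n + 6)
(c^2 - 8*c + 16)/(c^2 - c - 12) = (c - 4)/(c + 3)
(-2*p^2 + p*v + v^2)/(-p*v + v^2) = (2*p + v)/v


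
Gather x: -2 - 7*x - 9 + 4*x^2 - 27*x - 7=4*x^2 - 34*x - 18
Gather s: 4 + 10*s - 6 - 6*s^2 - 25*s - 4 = -6*s^2 - 15*s - 6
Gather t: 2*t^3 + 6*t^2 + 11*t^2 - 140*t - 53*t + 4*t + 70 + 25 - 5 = 2*t^3 + 17*t^2 - 189*t + 90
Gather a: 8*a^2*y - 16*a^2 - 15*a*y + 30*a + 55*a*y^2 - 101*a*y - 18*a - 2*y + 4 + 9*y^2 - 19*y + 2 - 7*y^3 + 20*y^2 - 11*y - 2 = a^2*(8*y - 16) + a*(55*y^2 - 116*y + 12) - 7*y^3 + 29*y^2 - 32*y + 4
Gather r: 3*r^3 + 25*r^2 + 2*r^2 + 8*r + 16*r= 3*r^3 + 27*r^2 + 24*r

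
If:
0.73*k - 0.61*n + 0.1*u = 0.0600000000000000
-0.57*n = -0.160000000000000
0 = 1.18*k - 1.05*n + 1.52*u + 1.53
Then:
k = 0.48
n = 0.28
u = -1.18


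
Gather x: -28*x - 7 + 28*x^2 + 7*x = 28*x^2 - 21*x - 7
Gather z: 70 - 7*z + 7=77 - 7*z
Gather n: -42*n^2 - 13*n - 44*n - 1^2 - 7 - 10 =-42*n^2 - 57*n - 18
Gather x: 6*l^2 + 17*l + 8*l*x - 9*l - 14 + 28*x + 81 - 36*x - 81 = 6*l^2 + 8*l + x*(8*l - 8) - 14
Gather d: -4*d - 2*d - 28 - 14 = -6*d - 42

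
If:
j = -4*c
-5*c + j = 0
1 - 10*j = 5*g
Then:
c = 0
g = 1/5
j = 0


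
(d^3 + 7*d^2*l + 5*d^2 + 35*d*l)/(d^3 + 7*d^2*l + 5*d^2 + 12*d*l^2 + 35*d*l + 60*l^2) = d*(d + 7*l)/(d^2 + 7*d*l + 12*l^2)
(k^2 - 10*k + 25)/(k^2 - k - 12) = (-k^2 + 10*k - 25)/(-k^2 + k + 12)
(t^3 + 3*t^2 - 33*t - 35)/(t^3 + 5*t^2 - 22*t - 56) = (t^2 - 4*t - 5)/(t^2 - 2*t - 8)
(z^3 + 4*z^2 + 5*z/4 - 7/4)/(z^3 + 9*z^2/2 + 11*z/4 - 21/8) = 2*(z + 1)/(2*z + 3)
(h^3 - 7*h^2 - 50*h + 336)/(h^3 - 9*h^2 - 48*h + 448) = (h - 6)/(h - 8)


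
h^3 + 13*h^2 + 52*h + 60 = (h + 2)*(h + 5)*(h + 6)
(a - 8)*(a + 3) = a^2 - 5*a - 24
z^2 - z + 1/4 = (z - 1/2)^2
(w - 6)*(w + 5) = w^2 - w - 30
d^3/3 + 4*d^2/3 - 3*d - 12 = (d/3 + 1)*(d - 3)*(d + 4)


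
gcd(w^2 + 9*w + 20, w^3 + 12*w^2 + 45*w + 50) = w + 5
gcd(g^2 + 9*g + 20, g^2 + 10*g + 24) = g + 4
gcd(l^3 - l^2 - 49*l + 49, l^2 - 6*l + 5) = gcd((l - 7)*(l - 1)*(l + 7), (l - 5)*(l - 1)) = l - 1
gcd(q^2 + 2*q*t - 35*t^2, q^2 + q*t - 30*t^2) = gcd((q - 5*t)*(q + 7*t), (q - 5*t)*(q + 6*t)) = q - 5*t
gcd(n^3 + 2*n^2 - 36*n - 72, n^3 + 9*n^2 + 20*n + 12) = n^2 + 8*n + 12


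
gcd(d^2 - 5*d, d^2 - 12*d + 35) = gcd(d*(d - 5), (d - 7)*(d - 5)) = d - 5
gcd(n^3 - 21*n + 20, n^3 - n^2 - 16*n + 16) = n^2 - 5*n + 4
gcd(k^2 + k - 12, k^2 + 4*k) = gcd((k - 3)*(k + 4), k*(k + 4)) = k + 4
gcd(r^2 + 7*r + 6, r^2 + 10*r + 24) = r + 6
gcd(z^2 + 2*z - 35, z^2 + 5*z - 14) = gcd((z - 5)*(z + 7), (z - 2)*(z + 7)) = z + 7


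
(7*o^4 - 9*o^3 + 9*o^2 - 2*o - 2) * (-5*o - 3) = -35*o^5 + 24*o^4 - 18*o^3 - 17*o^2 + 16*o + 6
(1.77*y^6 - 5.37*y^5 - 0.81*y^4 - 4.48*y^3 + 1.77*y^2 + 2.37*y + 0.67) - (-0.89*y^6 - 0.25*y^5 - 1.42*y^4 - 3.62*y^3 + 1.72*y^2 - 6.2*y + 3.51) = 2.66*y^6 - 5.12*y^5 + 0.61*y^4 - 0.86*y^3 + 0.05*y^2 + 8.57*y - 2.84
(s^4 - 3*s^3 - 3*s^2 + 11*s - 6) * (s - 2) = s^5 - 5*s^4 + 3*s^3 + 17*s^2 - 28*s + 12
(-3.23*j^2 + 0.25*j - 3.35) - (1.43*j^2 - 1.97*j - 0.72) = -4.66*j^2 + 2.22*j - 2.63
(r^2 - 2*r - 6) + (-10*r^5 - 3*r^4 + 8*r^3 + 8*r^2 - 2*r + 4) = -10*r^5 - 3*r^4 + 8*r^3 + 9*r^2 - 4*r - 2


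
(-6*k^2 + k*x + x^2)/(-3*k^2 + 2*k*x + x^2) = (-2*k + x)/(-k + x)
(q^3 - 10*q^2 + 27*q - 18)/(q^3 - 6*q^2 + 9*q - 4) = (q^2 - 9*q + 18)/(q^2 - 5*q + 4)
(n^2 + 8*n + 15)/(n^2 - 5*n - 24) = (n + 5)/(n - 8)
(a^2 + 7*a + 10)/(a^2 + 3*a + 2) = (a + 5)/(a + 1)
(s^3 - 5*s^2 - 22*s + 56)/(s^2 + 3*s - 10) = (s^2 - 3*s - 28)/(s + 5)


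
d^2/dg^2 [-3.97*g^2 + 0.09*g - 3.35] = -7.94000000000000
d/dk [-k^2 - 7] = -2*k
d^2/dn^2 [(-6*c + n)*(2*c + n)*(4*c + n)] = 6*n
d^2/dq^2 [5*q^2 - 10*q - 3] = 10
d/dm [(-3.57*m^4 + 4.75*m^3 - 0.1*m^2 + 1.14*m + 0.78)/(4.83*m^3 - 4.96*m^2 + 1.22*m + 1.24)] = (-17.2431*m^6 + 35.4144*m^5 - 36.1432*m^4 - 17.1296*m^3 + 11.9002*m^2 + 7.4896*m + 0.462)/(23.3289*m^6 - 47.9136*m^5 + 36.3868*m^4 - 0.123999999999999*m^3 - 10.8124*m^2 + 3.0256*m + 1.5376)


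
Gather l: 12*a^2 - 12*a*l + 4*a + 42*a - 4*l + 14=12*a^2 + 46*a + l*(-12*a - 4) + 14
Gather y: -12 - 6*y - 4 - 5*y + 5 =-11*y - 11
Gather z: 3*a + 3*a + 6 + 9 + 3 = 6*a + 18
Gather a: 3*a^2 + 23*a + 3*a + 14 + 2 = 3*a^2 + 26*a + 16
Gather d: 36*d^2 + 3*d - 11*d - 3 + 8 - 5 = 36*d^2 - 8*d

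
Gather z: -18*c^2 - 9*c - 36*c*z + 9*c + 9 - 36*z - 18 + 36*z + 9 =-18*c^2 - 36*c*z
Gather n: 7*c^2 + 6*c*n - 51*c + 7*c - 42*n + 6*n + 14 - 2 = 7*c^2 - 44*c + n*(6*c - 36) + 12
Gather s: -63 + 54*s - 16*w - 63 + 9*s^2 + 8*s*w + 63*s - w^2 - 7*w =9*s^2 + s*(8*w + 117) - w^2 - 23*w - 126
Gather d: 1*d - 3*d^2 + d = -3*d^2 + 2*d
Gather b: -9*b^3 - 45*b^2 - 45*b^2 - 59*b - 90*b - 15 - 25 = -9*b^3 - 90*b^2 - 149*b - 40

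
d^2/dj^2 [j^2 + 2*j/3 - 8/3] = 2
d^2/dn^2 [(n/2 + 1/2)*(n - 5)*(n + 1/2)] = 3*n - 7/2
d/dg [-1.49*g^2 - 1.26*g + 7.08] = -2.98*g - 1.26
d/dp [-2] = 0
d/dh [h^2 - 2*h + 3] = 2*h - 2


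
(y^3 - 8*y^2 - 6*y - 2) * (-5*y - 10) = -5*y^4 + 30*y^3 + 110*y^2 + 70*y + 20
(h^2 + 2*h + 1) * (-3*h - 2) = -3*h^3 - 8*h^2 - 7*h - 2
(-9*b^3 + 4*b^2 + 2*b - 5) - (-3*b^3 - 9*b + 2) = -6*b^3 + 4*b^2 + 11*b - 7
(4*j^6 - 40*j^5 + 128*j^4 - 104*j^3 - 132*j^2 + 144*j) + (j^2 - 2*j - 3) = 4*j^6 - 40*j^5 + 128*j^4 - 104*j^3 - 131*j^2 + 142*j - 3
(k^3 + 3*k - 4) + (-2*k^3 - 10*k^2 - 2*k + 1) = -k^3 - 10*k^2 + k - 3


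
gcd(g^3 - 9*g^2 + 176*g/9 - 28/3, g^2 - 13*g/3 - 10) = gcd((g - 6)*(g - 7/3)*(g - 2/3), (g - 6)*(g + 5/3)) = g - 6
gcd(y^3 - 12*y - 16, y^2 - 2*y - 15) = 1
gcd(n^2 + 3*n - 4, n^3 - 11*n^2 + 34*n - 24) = n - 1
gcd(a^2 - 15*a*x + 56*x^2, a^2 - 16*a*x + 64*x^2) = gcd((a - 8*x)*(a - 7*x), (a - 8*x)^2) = -a + 8*x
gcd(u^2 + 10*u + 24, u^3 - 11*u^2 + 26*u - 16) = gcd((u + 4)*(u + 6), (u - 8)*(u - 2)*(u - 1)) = 1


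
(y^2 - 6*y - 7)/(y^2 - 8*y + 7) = (y + 1)/(y - 1)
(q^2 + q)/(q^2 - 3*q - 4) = q/(q - 4)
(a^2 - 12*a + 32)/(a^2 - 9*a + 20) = (a - 8)/(a - 5)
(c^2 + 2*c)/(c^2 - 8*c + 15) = c*(c + 2)/(c^2 - 8*c + 15)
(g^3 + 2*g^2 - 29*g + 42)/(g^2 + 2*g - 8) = (g^2 + 4*g - 21)/(g + 4)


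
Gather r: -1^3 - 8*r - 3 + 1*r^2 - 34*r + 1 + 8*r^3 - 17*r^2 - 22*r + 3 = 8*r^3 - 16*r^2 - 64*r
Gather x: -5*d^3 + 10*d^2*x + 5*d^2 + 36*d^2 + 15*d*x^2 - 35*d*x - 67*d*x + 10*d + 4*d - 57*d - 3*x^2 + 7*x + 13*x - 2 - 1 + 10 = -5*d^3 + 41*d^2 - 43*d + x^2*(15*d - 3) + x*(10*d^2 - 102*d + 20) + 7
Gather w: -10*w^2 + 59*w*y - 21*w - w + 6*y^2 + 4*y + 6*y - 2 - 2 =-10*w^2 + w*(59*y - 22) + 6*y^2 + 10*y - 4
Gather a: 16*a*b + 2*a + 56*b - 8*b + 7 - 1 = a*(16*b + 2) + 48*b + 6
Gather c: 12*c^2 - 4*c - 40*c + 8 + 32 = 12*c^2 - 44*c + 40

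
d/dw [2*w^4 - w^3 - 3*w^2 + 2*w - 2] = 8*w^3 - 3*w^2 - 6*w + 2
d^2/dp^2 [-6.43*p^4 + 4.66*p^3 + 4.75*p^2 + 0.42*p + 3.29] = -77.16*p^2 + 27.96*p + 9.5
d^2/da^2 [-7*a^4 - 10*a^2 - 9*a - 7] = -84*a^2 - 20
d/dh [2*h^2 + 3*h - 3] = 4*h + 3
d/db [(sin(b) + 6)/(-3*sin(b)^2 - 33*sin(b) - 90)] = cos(b)/(3*(sin(b) + 5)^2)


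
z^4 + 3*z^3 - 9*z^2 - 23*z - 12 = (z - 3)*(z + 1)^2*(z + 4)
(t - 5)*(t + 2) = t^2 - 3*t - 10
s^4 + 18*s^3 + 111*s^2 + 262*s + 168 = (s + 1)*(s + 4)*(s + 6)*(s + 7)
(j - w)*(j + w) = j^2 - w^2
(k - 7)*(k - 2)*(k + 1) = k^3 - 8*k^2 + 5*k + 14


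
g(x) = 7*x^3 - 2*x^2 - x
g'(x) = 21*x^2 - 4*x - 1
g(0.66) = 0.48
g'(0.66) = 5.51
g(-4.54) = -691.72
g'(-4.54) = 450.00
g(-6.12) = -1673.34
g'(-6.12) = 810.02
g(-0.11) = 0.08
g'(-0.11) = -0.31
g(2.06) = 50.65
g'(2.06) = 79.88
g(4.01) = 415.20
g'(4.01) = 320.64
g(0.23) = -0.25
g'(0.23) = -0.81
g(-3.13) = -231.11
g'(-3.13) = 217.25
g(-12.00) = -12372.00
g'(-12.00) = 3071.00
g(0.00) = 0.00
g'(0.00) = -1.00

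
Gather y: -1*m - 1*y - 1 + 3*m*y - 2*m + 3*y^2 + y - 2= 3*m*y - 3*m + 3*y^2 - 3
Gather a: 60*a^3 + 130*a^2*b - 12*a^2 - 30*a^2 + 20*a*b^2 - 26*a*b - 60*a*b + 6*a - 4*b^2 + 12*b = 60*a^3 + a^2*(130*b - 42) + a*(20*b^2 - 86*b + 6) - 4*b^2 + 12*b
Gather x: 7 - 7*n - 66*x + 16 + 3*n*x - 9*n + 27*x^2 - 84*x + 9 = -16*n + 27*x^2 + x*(3*n - 150) + 32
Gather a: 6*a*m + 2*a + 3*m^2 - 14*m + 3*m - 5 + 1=a*(6*m + 2) + 3*m^2 - 11*m - 4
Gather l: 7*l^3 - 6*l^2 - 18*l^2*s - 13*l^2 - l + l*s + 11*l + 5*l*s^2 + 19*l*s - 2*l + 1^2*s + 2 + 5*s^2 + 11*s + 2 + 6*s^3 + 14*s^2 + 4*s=7*l^3 + l^2*(-18*s - 19) + l*(5*s^2 + 20*s + 8) + 6*s^3 + 19*s^2 + 16*s + 4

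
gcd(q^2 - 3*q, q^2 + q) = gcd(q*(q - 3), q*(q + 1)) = q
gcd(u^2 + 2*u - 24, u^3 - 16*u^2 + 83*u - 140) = u - 4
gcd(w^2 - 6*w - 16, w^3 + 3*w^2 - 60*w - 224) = w - 8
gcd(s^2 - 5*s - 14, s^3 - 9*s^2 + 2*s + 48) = s + 2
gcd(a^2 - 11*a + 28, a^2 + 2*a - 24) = a - 4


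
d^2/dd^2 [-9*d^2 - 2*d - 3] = -18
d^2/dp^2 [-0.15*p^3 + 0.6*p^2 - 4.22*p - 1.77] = 1.2 - 0.9*p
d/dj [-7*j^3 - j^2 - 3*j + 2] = -21*j^2 - 2*j - 3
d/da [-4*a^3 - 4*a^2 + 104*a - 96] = -12*a^2 - 8*a + 104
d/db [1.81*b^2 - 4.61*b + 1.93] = 3.62*b - 4.61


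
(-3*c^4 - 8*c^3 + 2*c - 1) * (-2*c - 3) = 6*c^5 + 25*c^4 + 24*c^3 - 4*c^2 - 4*c + 3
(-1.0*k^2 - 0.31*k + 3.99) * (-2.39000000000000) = 2.39*k^2 + 0.7409*k - 9.5361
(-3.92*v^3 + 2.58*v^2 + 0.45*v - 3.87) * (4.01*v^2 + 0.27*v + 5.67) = -15.7192*v^5 + 9.2874*v^4 - 19.7253*v^3 - 0.768599999999999*v^2 + 1.5066*v - 21.9429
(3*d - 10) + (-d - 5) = 2*d - 15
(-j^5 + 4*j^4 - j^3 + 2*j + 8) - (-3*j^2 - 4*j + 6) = -j^5 + 4*j^4 - j^3 + 3*j^2 + 6*j + 2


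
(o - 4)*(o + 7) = o^2 + 3*o - 28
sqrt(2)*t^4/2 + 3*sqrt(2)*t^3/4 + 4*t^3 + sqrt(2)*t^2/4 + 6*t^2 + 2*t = t*(t + 1/2)*(t + 4*sqrt(2))*(sqrt(2)*t/2 + sqrt(2)/2)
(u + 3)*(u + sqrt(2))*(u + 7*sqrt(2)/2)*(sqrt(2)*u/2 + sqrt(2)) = sqrt(2)*u^4/2 + 5*sqrt(2)*u^3/2 + 9*u^3/2 + 13*sqrt(2)*u^2/2 + 45*u^2/2 + 35*sqrt(2)*u/2 + 27*u + 21*sqrt(2)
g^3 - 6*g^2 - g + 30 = (g - 5)*(g - 3)*(g + 2)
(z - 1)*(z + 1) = z^2 - 1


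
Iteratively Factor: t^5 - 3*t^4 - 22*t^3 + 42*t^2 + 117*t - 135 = (t + 3)*(t^4 - 6*t^3 - 4*t^2 + 54*t - 45) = (t + 3)^2*(t^3 - 9*t^2 + 23*t - 15) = (t - 5)*(t + 3)^2*(t^2 - 4*t + 3) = (t - 5)*(t - 3)*(t + 3)^2*(t - 1)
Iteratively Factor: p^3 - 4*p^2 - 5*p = (p + 1)*(p^2 - 5*p) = (p - 5)*(p + 1)*(p)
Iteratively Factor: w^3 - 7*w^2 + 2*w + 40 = (w + 2)*(w^2 - 9*w + 20) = (w - 4)*(w + 2)*(w - 5)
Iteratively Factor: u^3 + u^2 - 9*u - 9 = (u + 1)*(u^2 - 9) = (u - 3)*(u + 1)*(u + 3)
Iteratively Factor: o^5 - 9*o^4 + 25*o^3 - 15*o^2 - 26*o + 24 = (o - 1)*(o^4 - 8*o^3 + 17*o^2 + 2*o - 24) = (o - 3)*(o - 1)*(o^3 - 5*o^2 + 2*o + 8) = (o - 4)*(o - 3)*(o - 1)*(o^2 - o - 2) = (o - 4)*(o - 3)*(o - 1)*(o + 1)*(o - 2)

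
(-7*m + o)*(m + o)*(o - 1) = -7*m^2*o + 7*m^2 - 6*m*o^2 + 6*m*o + o^3 - o^2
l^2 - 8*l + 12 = (l - 6)*(l - 2)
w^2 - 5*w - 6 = (w - 6)*(w + 1)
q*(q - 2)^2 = q^3 - 4*q^2 + 4*q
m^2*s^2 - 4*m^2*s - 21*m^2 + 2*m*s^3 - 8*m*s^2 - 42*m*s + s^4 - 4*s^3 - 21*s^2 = (m + s)^2*(s - 7)*(s + 3)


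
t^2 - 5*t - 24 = (t - 8)*(t + 3)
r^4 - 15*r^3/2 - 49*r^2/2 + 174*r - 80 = (r - 8)*(r - 4)*(r - 1/2)*(r + 5)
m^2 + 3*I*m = m*(m + 3*I)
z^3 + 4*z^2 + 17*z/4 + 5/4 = (z + 1/2)*(z + 1)*(z + 5/2)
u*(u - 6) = u^2 - 6*u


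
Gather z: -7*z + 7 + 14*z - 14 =7*z - 7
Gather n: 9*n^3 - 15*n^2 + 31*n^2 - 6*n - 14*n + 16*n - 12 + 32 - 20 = 9*n^3 + 16*n^2 - 4*n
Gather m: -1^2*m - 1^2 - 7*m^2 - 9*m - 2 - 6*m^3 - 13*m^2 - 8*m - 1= -6*m^3 - 20*m^2 - 18*m - 4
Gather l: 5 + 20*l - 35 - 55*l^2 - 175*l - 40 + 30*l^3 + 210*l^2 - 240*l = 30*l^3 + 155*l^2 - 395*l - 70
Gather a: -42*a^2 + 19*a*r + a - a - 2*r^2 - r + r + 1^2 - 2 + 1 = -42*a^2 + 19*a*r - 2*r^2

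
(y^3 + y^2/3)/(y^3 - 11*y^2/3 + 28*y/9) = 3*y*(3*y + 1)/(9*y^2 - 33*y + 28)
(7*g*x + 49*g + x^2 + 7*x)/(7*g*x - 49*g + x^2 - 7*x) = (x + 7)/(x - 7)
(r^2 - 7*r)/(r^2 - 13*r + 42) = r/(r - 6)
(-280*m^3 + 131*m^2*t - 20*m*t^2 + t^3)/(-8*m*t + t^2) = 35*m^2/t - 12*m + t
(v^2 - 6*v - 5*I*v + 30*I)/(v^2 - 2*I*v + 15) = (v - 6)/(v + 3*I)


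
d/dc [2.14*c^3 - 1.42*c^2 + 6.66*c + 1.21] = 6.42*c^2 - 2.84*c + 6.66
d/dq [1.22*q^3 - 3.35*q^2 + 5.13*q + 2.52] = 3.66*q^2 - 6.7*q + 5.13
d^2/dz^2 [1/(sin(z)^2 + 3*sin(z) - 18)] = (-4*sin(z)^4 - 9*sin(z)^3 - 75*sin(z)^2 - 36*sin(z) + 54)/(sin(z)^2 + 3*sin(z) - 18)^3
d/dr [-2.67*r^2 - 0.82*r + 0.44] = -5.34*r - 0.82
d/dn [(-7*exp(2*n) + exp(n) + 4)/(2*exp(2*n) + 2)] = (-exp(2*n) - 22*exp(n) + 1)*exp(n)/(2*(exp(4*n) + 2*exp(2*n) + 1))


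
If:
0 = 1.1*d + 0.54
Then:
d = -0.49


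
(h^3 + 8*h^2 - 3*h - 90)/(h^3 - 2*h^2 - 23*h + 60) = (h + 6)/(h - 4)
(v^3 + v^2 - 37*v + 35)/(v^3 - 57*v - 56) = (v^2 - 6*v + 5)/(v^2 - 7*v - 8)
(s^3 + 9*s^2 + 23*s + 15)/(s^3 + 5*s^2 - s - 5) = (s + 3)/(s - 1)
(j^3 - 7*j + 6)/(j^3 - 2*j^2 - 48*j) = (-j^3 + 7*j - 6)/(j*(-j^2 + 2*j + 48))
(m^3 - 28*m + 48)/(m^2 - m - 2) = (m^2 + 2*m - 24)/(m + 1)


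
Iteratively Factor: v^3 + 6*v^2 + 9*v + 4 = (v + 1)*(v^2 + 5*v + 4) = (v + 1)^2*(v + 4)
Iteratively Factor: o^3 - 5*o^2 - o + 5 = (o + 1)*(o^2 - 6*o + 5) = (o - 1)*(o + 1)*(o - 5)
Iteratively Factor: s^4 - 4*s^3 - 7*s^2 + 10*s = (s)*(s^3 - 4*s^2 - 7*s + 10) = s*(s + 2)*(s^2 - 6*s + 5) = s*(s - 1)*(s + 2)*(s - 5)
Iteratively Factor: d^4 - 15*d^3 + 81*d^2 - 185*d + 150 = (d - 5)*(d^3 - 10*d^2 + 31*d - 30) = (d - 5)*(d - 2)*(d^2 - 8*d + 15) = (d - 5)^2*(d - 2)*(d - 3)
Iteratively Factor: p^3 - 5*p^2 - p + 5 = (p + 1)*(p^2 - 6*p + 5) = (p - 5)*(p + 1)*(p - 1)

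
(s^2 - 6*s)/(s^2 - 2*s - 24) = s/(s + 4)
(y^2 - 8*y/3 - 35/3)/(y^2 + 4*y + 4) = (3*y^2 - 8*y - 35)/(3*(y^2 + 4*y + 4))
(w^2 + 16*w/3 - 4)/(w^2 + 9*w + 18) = (w - 2/3)/(w + 3)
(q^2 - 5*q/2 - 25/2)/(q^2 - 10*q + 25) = (q + 5/2)/(q - 5)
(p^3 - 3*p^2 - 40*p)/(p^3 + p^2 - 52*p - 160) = p/(p + 4)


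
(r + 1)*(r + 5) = r^2 + 6*r + 5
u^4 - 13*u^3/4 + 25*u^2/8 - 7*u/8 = u*(u - 7/4)*(u - 1)*(u - 1/2)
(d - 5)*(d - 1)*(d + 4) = d^3 - 2*d^2 - 19*d + 20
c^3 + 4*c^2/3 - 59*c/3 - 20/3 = (c - 4)*(c + 1/3)*(c + 5)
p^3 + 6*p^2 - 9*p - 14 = (p - 2)*(p + 1)*(p + 7)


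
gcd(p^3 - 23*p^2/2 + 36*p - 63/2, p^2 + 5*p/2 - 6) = p - 3/2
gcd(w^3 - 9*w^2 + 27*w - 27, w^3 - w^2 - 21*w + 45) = w^2 - 6*w + 9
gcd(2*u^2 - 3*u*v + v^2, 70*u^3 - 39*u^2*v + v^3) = 2*u - v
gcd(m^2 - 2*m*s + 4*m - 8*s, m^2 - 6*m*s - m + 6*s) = 1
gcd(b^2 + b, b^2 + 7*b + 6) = b + 1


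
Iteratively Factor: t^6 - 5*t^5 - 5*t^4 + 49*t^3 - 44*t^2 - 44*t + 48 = (t - 2)*(t^5 - 3*t^4 - 11*t^3 + 27*t^2 + 10*t - 24) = (t - 2)*(t - 1)*(t^4 - 2*t^3 - 13*t^2 + 14*t + 24) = (t - 2)^2*(t - 1)*(t^3 - 13*t - 12) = (t - 4)*(t - 2)^2*(t - 1)*(t^2 + 4*t + 3) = (t - 4)*(t - 2)^2*(t - 1)*(t + 3)*(t + 1)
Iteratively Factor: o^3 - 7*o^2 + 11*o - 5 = (o - 1)*(o^2 - 6*o + 5) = (o - 5)*(o - 1)*(o - 1)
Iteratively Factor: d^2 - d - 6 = (d + 2)*(d - 3)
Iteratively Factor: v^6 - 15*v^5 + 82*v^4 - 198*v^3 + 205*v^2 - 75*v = (v - 1)*(v^5 - 14*v^4 + 68*v^3 - 130*v^2 + 75*v) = (v - 5)*(v - 1)*(v^4 - 9*v^3 + 23*v^2 - 15*v) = (v - 5)*(v - 1)^2*(v^3 - 8*v^2 + 15*v) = (v - 5)^2*(v - 1)^2*(v^2 - 3*v) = (v - 5)^2*(v - 3)*(v - 1)^2*(v)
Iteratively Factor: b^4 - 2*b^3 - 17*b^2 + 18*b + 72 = (b - 3)*(b^3 + b^2 - 14*b - 24) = (b - 3)*(b + 2)*(b^2 - b - 12) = (b - 3)*(b + 2)*(b + 3)*(b - 4)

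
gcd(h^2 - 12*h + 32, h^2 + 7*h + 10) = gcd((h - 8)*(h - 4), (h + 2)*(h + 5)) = 1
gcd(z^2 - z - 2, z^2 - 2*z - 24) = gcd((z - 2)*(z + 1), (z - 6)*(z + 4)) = 1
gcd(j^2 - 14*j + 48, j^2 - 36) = j - 6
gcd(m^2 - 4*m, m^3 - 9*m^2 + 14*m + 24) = m - 4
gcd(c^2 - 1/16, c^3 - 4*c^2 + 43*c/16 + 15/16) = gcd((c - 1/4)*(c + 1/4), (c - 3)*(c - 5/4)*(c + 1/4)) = c + 1/4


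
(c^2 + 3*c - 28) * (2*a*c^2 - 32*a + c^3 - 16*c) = 2*a*c^4 + 6*a*c^3 - 88*a*c^2 - 96*a*c + 896*a + c^5 + 3*c^4 - 44*c^3 - 48*c^2 + 448*c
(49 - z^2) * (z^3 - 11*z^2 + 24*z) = -z^5 + 11*z^4 + 25*z^3 - 539*z^2 + 1176*z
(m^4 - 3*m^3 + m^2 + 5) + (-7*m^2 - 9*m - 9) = m^4 - 3*m^3 - 6*m^2 - 9*m - 4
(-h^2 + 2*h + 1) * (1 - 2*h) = 2*h^3 - 5*h^2 + 1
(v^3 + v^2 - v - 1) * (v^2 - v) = v^5 - 2*v^3 + v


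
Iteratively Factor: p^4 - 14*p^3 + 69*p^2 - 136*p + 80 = (p - 5)*(p^3 - 9*p^2 + 24*p - 16) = (p - 5)*(p - 1)*(p^2 - 8*p + 16) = (p - 5)*(p - 4)*(p - 1)*(p - 4)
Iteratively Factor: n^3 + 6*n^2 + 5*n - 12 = (n - 1)*(n^2 + 7*n + 12) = (n - 1)*(n + 3)*(n + 4)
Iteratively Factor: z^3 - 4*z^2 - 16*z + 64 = (z - 4)*(z^2 - 16) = (z - 4)*(z + 4)*(z - 4)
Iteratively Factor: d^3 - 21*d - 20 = (d - 5)*(d^2 + 5*d + 4) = (d - 5)*(d + 1)*(d + 4)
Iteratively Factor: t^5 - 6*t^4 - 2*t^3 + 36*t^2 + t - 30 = (t + 1)*(t^4 - 7*t^3 + 5*t^2 + 31*t - 30) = (t - 3)*(t + 1)*(t^3 - 4*t^2 - 7*t + 10) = (t - 3)*(t + 1)*(t + 2)*(t^2 - 6*t + 5) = (t - 5)*(t - 3)*(t + 1)*(t + 2)*(t - 1)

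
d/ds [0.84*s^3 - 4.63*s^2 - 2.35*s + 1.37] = 2.52*s^2 - 9.26*s - 2.35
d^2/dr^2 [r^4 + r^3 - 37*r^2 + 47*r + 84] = 12*r^2 + 6*r - 74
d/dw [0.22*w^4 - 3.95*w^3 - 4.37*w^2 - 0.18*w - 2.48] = 0.88*w^3 - 11.85*w^2 - 8.74*w - 0.18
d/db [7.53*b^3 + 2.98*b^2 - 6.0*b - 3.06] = 22.59*b^2 + 5.96*b - 6.0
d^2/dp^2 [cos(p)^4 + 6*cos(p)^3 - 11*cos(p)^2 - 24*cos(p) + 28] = -16*sin(p)^4 - 24*sin(p)^2 + 39*cos(p)/2 - 27*cos(3*p)/2 + 18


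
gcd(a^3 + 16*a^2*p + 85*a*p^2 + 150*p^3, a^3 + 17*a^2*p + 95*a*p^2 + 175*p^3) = a^2 + 10*a*p + 25*p^2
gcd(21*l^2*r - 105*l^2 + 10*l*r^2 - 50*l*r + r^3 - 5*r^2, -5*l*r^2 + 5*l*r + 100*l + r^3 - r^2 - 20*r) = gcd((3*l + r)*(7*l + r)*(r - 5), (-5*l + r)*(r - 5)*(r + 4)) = r - 5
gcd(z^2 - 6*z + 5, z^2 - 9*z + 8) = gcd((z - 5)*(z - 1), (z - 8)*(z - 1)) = z - 1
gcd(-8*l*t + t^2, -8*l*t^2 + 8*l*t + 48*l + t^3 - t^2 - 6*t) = -8*l + t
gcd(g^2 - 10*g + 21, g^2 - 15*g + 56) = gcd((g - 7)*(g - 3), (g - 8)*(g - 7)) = g - 7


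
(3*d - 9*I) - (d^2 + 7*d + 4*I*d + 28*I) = -d^2 - 4*d - 4*I*d - 37*I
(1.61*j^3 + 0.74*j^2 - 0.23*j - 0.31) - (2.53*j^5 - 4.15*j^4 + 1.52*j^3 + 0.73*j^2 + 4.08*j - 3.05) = -2.53*j^5 + 4.15*j^4 + 0.0900000000000001*j^3 + 0.01*j^2 - 4.31*j + 2.74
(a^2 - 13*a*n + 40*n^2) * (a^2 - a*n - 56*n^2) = a^4 - 14*a^3*n - 3*a^2*n^2 + 688*a*n^3 - 2240*n^4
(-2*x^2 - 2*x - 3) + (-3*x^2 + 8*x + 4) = -5*x^2 + 6*x + 1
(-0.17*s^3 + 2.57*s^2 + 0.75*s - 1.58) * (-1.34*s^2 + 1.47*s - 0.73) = 0.2278*s^5 - 3.6937*s^4 + 2.897*s^3 + 1.3436*s^2 - 2.8701*s + 1.1534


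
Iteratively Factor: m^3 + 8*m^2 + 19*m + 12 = (m + 4)*(m^2 + 4*m + 3) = (m + 1)*(m + 4)*(m + 3)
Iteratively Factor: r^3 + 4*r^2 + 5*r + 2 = (r + 1)*(r^2 + 3*r + 2) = (r + 1)^2*(r + 2)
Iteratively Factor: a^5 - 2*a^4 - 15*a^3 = (a)*(a^4 - 2*a^3 - 15*a^2) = a^2*(a^3 - 2*a^2 - 15*a) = a^2*(a + 3)*(a^2 - 5*a) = a^3*(a + 3)*(a - 5)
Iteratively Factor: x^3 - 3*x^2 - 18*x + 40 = (x - 5)*(x^2 + 2*x - 8) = (x - 5)*(x + 4)*(x - 2)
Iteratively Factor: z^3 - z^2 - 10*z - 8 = (z + 2)*(z^2 - 3*z - 4) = (z + 1)*(z + 2)*(z - 4)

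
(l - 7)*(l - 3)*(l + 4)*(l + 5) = l^4 - l^3 - 49*l^2 - 11*l + 420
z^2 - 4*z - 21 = (z - 7)*(z + 3)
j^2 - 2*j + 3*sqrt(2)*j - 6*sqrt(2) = (j - 2)*(j + 3*sqrt(2))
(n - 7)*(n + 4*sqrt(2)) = n^2 - 7*n + 4*sqrt(2)*n - 28*sqrt(2)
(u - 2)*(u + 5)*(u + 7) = u^3 + 10*u^2 + 11*u - 70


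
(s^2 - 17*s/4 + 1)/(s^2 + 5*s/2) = (4*s^2 - 17*s + 4)/(2*s*(2*s + 5))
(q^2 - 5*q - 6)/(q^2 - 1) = (q - 6)/(q - 1)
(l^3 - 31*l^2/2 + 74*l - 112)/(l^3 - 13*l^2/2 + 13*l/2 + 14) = (l - 8)/(l + 1)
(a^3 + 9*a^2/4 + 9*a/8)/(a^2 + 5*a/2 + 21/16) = 2*a*(2*a + 3)/(4*a + 7)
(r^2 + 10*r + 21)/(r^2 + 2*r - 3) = (r + 7)/(r - 1)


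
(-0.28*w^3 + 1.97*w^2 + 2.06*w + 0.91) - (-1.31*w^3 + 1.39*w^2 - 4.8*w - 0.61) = 1.03*w^3 + 0.58*w^2 + 6.86*w + 1.52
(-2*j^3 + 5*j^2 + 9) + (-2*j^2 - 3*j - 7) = -2*j^3 + 3*j^2 - 3*j + 2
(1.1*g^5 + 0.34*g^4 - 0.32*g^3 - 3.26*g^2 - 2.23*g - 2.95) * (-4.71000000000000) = -5.181*g^5 - 1.6014*g^4 + 1.5072*g^3 + 15.3546*g^2 + 10.5033*g + 13.8945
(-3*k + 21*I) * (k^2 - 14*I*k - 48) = -3*k^3 + 63*I*k^2 + 438*k - 1008*I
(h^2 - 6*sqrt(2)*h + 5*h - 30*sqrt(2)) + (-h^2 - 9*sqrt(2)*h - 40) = -15*sqrt(2)*h + 5*h - 30*sqrt(2) - 40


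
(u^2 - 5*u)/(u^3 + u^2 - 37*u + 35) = u/(u^2 + 6*u - 7)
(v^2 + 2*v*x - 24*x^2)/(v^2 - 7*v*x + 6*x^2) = (v^2 + 2*v*x - 24*x^2)/(v^2 - 7*v*x + 6*x^2)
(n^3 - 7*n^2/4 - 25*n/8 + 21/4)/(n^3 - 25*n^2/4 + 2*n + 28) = (n^2 - 7*n/2 + 3)/(n^2 - 8*n + 16)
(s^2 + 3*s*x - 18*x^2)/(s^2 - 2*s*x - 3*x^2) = (s + 6*x)/(s + x)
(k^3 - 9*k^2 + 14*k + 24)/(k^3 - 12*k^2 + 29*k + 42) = (k - 4)/(k - 7)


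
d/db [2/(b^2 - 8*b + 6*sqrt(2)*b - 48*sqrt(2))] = 4*(-b - 3*sqrt(2) + 4)/(b^2 - 8*b + 6*sqrt(2)*b - 48*sqrt(2))^2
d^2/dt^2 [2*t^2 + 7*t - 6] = 4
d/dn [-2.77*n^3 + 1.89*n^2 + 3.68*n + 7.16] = -8.31*n^2 + 3.78*n + 3.68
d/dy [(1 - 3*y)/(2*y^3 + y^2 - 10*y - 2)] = (-6*y^3 - 3*y^2 + 30*y + 2*(3*y - 1)*(3*y^2 + y - 5) + 6)/(2*y^3 + y^2 - 10*y - 2)^2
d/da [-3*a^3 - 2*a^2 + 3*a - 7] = -9*a^2 - 4*a + 3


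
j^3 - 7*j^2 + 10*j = j*(j - 5)*(j - 2)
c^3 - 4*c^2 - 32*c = c*(c - 8)*(c + 4)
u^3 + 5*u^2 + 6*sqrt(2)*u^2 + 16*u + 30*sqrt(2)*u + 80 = (u + 5)*(u + 2*sqrt(2))*(u + 4*sqrt(2))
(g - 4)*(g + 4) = g^2 - 16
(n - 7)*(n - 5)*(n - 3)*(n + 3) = n^4 - 12*n^3 + 26*n^2 + 108*n - 315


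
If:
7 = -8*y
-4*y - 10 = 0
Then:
No Solution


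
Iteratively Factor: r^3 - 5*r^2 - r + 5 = (r - 1)*(r^2 - 4*r - 5) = (r - 1)*(r + 1)*(r - 5)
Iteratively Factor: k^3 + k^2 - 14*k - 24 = (k + 2)*(k^2 - k - 12) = (k + 2)*(k + 3)*(k - 4)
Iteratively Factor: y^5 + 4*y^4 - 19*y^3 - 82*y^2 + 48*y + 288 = (y - 4)*(y^4 + 8*y^3 + 13*y^2 - 30*y - 72) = (y - 4)*(y + 3)*(y^3 + 5*y^2 - 2*y - 24) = (y - 4)*(y - 2)*(y + 3)*(y^2 + 7*y + 12) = (y - 4)*(y - 2)*(y + 3)*(y + 4)*(y + 3)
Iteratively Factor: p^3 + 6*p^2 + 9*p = (p)*(p^2 + 6*p + 9) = p*(p + 3)*(p + 3)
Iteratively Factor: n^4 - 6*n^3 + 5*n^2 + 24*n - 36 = (n - 3)*(n^3 - 3*n^2 - 4*n + 12) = (n - 3)*(n + 2)*(n^2 - 5*n + 6) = (n - 3)^2*(n + 2)*(n - 2)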